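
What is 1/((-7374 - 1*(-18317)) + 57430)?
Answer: 1/68373 ≈ 1.4626e-5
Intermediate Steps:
1/((-7374 - 1*(-18317)) + 57430) = 1/((-7374 + 18317) + 57430) = 1/(10943 + 57430) = 1/68373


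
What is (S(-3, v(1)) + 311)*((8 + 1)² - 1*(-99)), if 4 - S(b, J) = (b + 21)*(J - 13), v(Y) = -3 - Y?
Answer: 111780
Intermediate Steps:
S(b, J) = 4 - (-13 + J)*(21 + b) (S(b, J) = 4 - (b + 21)*(J - 13) = 4 - (21 + b)*(-13 + J) = 4 - (-13 + J)*(21 + b))
(S(-3, v(1)) + 311)*((8 + 1)² - 1*(-99)) = ((277 - 21*(-3 - 1*1) + 13*(-3) - 1*(-3 - 1*1)*(-3)) + 311)*((8 + 1)² - 1*(-99)) = ((277 - 21*(-3 - 1) - 39 - 1*(-3 - 1)*(-3)) + 311)*(9² + 99) = ((277 - 21*(-4) - 39 - 1*(-4)*(-3)) + 311)*(81 + 99) = ((277 + 84 - 39 - 12) + 311)*180 = (310 + 311)*180 = 621*180 = 111780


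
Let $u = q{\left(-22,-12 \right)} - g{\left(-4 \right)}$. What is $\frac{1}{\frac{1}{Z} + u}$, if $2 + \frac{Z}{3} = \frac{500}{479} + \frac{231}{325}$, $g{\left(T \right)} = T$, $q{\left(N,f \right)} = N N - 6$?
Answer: $\frac{114603}{55082971} \approx 0.0020806$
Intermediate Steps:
$q{\left(N,f \right)} = -6 + N^{2}$ ($q{\left(N,f \right)} = N^{2} - 6 = -6 + N^{2}$)
$Z = - \frac{114603}{155675}$ ($Z = -6 + 3 \left(\frac{500}{479} + \frac{231}{325}\right) = -6 + 3 \cdot \frac{273149}{155675} = -6 + \frac{819447}{155675} = - \frac{114603}{155675} \approx -0.73617$)
$u = 482$ ($u = \left(-6 + \left(-22\right)^{2}\right) - -4 = \left(-6 + 484\right) + 4 = 478 + 4 = 482$)
$\frac{1}{\frac{1}{Z} + u} = \frac{1}{\frac{1}{- \frac{114603}{155675}} + 482} = \frac{1}{- \frac{155675}{114603} + 482} = \frac{1}{\frac{55082971}{114603}} = \frac{114603}{55082971}$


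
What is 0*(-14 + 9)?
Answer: 0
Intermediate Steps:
0*(-14 + 9) = 0*(-5) = 0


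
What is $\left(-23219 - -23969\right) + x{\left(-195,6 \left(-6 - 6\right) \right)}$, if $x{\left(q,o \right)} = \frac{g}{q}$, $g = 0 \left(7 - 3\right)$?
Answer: $750$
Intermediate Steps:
$g = 0$ ($g = 0 \cdot 4 = 0$)
$x{\left(q,o \right)} = 0$ ($x{\left(q,o \right)} = \frac{0}{q} = 0$)
$\left(-23219 - -23969\right) + x{\left(-195,6 \left(-6 - 6\right) \right)} = \left(-23219 - -23969\right) + 0 = \left(-23219 + 23969\right) + 0 = 750 + 0 = 750$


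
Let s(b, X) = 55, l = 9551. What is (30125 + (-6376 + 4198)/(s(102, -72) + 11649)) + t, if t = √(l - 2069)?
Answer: 16026401/532 + √7482 ≈ 30211.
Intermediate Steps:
t = √7482 (t = √(9551 - 2069) = √7482 ≈ 86.499)
(30125 + (-6376 + 4198)/(s(102, -72) + 11649)) + t = (30125 + (-6376 + 4198)/(55 + 11649)) + √7482 = (30125 - 2178/11704) + √7482 = (30125 - 2178*1/11704) + √7482 = (30125 - 99/532) + √7482 = 16026401/532 + √7482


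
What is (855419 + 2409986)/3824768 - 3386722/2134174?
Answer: -2992241740013/4081360210816 ≈ -0.73315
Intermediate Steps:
(855419 + 2409986)/3824768 - 3386722/2134174 = 3265405*(1/3824768) - 3386722*1/2134174 = 3265405/3824768 - 1693361/1067087 = -2992241740013/4081360210816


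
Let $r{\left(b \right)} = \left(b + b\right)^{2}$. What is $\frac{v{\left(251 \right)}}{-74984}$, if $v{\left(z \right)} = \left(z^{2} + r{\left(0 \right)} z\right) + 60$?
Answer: $- \frac{63061}{74984} \approx -0.84099$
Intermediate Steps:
$r{\left(b \right)} = 4 b^{2}$ ($r{\left(b \right)} = \left(2 b\right)^{2} = 4 b^{2}$)
$v{\left(z \right)} = 60 + z^{2}$ ($v{\left(z \right)} = \left(z^{2} + 4 \cdot 0^{2} z\right) + 60 = \left(z^{2} + 4 \cdot 0 z\right) + 60 = \left(z^{2} + 0 z\right) + 60 = \left(z^{2} + 0\right) + 60 = z^{2} + 60 = 60 + z^{2}$)
$\frac{v{\left(251 \right)}}{-74984} = \frac{60 + 251^{2}}{-74984} = \left(60 + 63001\right) \left(- \frac{1}{74984}\right) = 63061 \left(- \frac{1}{74984}\right) = - \frac{63061}{74984}$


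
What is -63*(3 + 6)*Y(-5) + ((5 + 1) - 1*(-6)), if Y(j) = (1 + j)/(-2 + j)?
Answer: -312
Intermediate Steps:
Y(j) = (1 + j)/(-2 + j)
-63*(3 + 6)*Y(-5) + ((5 + 1) - 1*(-6)) = -63*(3 + 6)*(1 - 5)/(-2 - 5) + ((5 + 1) - 1*(-6)) = -567*-4/(-7) + (6 + 6) = -567*(-⅐*(-4)) + 12 = -567*4/7 + 12 = -63*36/7 + 12 = -324 + 12 = -312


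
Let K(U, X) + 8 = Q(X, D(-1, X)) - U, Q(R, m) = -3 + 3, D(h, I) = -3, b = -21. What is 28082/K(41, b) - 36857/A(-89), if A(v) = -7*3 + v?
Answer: -1283027/5390 ≈ -238.04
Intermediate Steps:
Q(R, m) = 0
A(v) = -21 + v
K(U, X) = -8 - U (K(U, X) = -8 + (0 - U) = -8 - U)
28082/K(41, b) - 36857/A(-89) = 28082/(-8 - 1*41) - 36857/(-21 - 89) = 28082/(-8 - 41) - 36857/(-110) = 28082/(-49) - 36857*(-1/110) = 28082*(-1/49) + 36857/110 = -28082/49 + 36857/110 = -1283027/5390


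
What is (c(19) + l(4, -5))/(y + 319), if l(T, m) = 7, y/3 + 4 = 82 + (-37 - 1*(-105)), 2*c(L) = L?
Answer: 33/1514 ≈ 0.021797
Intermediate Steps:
c(L) = L/2
y = 438 (y = -12 + 3*(82 + (-37 - 1*(-105))) = -12 + 3*(82 + (-37 + 105)) = -12 + 3*(82 + 68) = -12 + 3*150 = -12 + 450 = 438)
(c(19) + l(4, -5))/(y + 319) = ((½)*19 + 7)/(438 + 319) = (19/2 + 7)/757 = (33/2)*(1/757) = 33/1514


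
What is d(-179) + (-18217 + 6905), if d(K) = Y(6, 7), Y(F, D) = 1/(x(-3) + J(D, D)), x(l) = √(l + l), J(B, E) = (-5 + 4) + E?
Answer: (-11312*√6 + 67871*I)/(√6 - 6*I) ≈ -11312.0 - 0.058323*I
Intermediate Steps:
J(B, E) = -1 + E
x(l) = √2*√l (x(l) = √(2*l) = √2*√l)
Y(F, D) = 1/(-1 + D + I*√6) (Y(F, D) = 1/(√2*√(-3) + (-1 + D)) = 1/(√2*(I*√3) + (-1 + D)) = 1/(I*√6 + (-1 + D)) = 1/(-1 + D + I*√6))
d(K) = 1/(6 + I*√6) (d(K) = 1/(-1 + 7 + I*√6) = 1/(6 + I*√6))
d(-179) + (-18217 + 6905) = (⅐ - I*√6/42) + (-18217 + 6905) = (⅐ - I*√6/42) - 11312 = -79183/7 - I*√6/42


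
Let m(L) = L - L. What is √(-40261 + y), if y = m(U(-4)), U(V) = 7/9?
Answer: I*√40261 ≈ 200.65*I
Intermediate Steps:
U(V) = 7/9 (U(V) = 7*(⅑) = 7/9)
m(L) = 0
y = 0
√(-40261 + y) = √(-40261 + 0) = √(-40261) = I*√40261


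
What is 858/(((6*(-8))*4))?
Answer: -143/32 ≈ -4.4688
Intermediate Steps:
858/(((6*(-8))*4)) = 858/((-48*4)) = 858/(-192) = 858*(-1/192) = -143/32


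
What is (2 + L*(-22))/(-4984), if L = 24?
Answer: 263/2492 ≈ 0.10554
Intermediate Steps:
(2 + L*(-22))/(-4984) = (2 + 24*(-22))/(-4984) = (2 - 528)*(-1/4984) = -526*(-1/4984) = 263/2492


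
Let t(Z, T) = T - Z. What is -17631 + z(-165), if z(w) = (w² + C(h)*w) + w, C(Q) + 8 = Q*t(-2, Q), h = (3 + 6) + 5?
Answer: -26211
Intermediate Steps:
h = 14 (h = 9 + 5 = 14)
C(Q) = -8 + Q*(2 + Q) (C(Q) = -8 + Q*(Q - 1*(-2)) = -8 + Q*(Q + 2) = -8 + Q*(2 + Q))
z(w) = w² + 217*w (z(w) = (w² + (-8 + 14*(2 + 14))*w) + w = (w² + (-8 + 14*16)*w) + w = (w² + (-8 + 224)*w) + w = (w² + 216*w) + w = w² + 217*w)
-17631 + z(-165) = -17631 - 165*(217 - 165) = -17631 - 165*52 = -17631 - 8580 = -26211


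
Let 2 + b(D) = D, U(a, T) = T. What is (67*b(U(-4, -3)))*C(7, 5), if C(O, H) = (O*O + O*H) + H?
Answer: -29815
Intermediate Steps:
C(O, H) = H + O**2 + H*O (C(O, H) = (O**2 + H*O) + H = H + O**2 + H*O)
b(D) = -2 + D
(67*b(U(-4, -3)))*C(7, 5) = (67*(-2 - 3))*(5 + 7**2 + 5*7) = (67*(-5))*(5 + 49 + 35) = -335*89 = -29815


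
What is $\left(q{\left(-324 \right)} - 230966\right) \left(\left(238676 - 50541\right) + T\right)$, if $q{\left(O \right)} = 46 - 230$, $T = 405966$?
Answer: $-137326446150$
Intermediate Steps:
$q{\left(O \right)} = -184$
$\left(q{\left(-324 \right)} - 230966\right) \left(\left(238676 - 50541\right) + T\right) = \left(-184 - 230966\right) \left(\left(238676 - 50541\right) + 405966\right) = - 231150 \left(188135 + 405966\right) = \left(-231150\right) 594101 = -137326446150$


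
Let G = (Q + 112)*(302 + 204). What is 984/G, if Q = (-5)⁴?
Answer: 492/186461 ≈ 0.0026386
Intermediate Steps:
Q = 625
G = 372922 (G = (625 + 112)*(302 + 204) = 737*506 = 372922)
984/G = 984/372922 = 984*(1/372922) = 492/186461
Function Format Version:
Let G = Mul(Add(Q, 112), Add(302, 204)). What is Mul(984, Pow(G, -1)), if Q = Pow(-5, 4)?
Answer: Rational(492, 186461) ≈ 0.0026386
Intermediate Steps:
Q = 625
G = 372922 (G = Mul(Add(625, 112), Add(302, 204)) = Mul(737, 506) = 372922)
Mul(984, Pow(G, -1)) = Mul(984, Pow(372922, -1)) = Mul(984, Rational(1, 372922)) = Rational(492, 186461)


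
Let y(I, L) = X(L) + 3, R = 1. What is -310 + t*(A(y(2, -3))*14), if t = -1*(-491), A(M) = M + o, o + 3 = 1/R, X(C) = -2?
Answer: -7184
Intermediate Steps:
y(I, L) = 1 (y(I, L) = -2 + 3 = 1)
o = -2 (o = -3 + 1/1 = -3 + 1 = -2)
A(M) = -2 + M (A(M) = M - 2 = -2 + M)
t = 491
-310 + t*(A(y(2, -3))*14) = -310 + 491*((-2 + 1)*14) = -310 + 491*(-1*14) = -310 + 491*(-14) = -310 - 6874 = -7184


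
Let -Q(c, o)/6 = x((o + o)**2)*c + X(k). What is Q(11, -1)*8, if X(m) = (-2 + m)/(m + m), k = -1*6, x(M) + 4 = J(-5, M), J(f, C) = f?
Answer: 4720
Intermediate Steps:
x(M) = -9 (x(M) = -4 - 5 = -9)
k = -6
X(m) = (-2 + m)/(2*m) (X(m) = (-2 + m)/((2*m)) = (-2 + m)*(1/(2*m)) = (-2 + m)/(2*m))
Q(c, o) = -4 + 54*c (Q(c, o) = -6*(-9*c + (1/2)*(-2 - 6)/(-6)) = -6*(-9*c + (1/2)*(-1/6)*(-8)) = -6*(-9*c + 2/3) = -6*(2/3 - 9*c) = -4 + 54*c)
Q(11, -1)*8 = (-4 + 54*11)*8 = (-4 + 594)*8 = 590*8 = 4720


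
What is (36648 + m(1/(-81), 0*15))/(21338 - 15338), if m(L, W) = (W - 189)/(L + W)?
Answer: 17319/2000 ≈ 8.6595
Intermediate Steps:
m(L, W) = (-189 + W)/(L + W)
(36648 + m(1/(-81), 0*15))/(21338 - 15338) = (36648 + (-189 + 0*15)/(1/(-81) + 0*15))/(21338 - 15338) = (36648 + (-189 + 0)/(-1/81 + 0))/6000 = (36648 - 189/(-1/81))*(1/6000) = (36648 - 81*(-189))*(1/6000) = (36648 + 15309)*(1/6000) = 51957*(1/6000) = 17319/2000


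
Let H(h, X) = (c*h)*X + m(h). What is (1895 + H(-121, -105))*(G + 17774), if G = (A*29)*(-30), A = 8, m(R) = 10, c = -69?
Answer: -9459438360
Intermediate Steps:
H(h, X) = 10 - 69*X*h (H(h, X) = (-69*h)*X + 10 = -69*X*h + 10 = 10 - 69*X*h)
G = -6960 (G = (8*29)*(-30) = 232*(-30) = -6960)
(1895 + H(-121, -105))*(G + 17774) = (1895 + (10 - 69*(-105)*(-121)))*(-6960 + 17774) = (1895 + (10 - 876645))*10814 = (1895 - 876635)*10814 = -874740*10814 = -9459438360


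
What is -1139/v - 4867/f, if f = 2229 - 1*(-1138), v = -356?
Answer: 2102361/1198652 ≈ 1.7539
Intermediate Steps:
f = 3367 (f = 2229 + 1138 = 3367)
-1139/v - 4867/f = -1139/(-356) - 4867/3367 = -1139*(-1/356) - 4867*1/3367 = 1139/356 - 4867/3367 = 2102361/1198652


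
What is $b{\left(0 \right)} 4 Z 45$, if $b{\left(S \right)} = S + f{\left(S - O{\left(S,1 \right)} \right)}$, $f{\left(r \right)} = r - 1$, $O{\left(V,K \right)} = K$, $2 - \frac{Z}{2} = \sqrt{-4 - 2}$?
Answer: $-1440 + 720 i \sqrt{6} \approx -1440.0 + 1763.6 i$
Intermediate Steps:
$Z = 4 - 2 i \sqrt{6}$ ($Z = 4 - 2 \sqrt{-4 - 2} = 4 - 2 \sqrt{-6} = 4 - 2 i \sqrt{6} \approx 4.0 - 4.899 i$)
$f{\left(r \right)} = -1 + r$ ($f{\left(r \right)} = r - 1 = -1 + r$)
$b{\left(S \right)} = -2 + 2 S$ ($b{\left(S \right)} = S + \left(-1 + \left(S - 1\right)\right) = S + \left(-1 + \left(-1 + S\right)\right) = S + \left(-2 + S\right) = -2 + 2 S$)
$b{\left(0 \right)} 4 Z 45 = \left(-2 + 2 \cdot 0\right) 4 \left(4 - 2 i \sqrt{6}\right) 45 = \left(-2 + 0\right) \left(16 - 8 i \sqrt{6}\right) 45 = - 2 \left(16 - 8 i \sqrt{6}\right) 45 = \left(-32 + 16 i \sqrt{6}\right) 45 = -1440 + 720 i \sqrt{6}$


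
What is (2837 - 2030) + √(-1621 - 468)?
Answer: 807 + I*√2089 ≈ 807.0 + 45.706*I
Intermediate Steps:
(2837 - 2030) + √(-1621 - 468) = 807 + √(-2089) = 807 + I*√2089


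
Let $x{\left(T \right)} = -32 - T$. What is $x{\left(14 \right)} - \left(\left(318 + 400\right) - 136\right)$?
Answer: $-628$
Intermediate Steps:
$x{\left(14 \right)} - \left(\left(318 + 400\right) - 136\right) = \left(-32 - 14\right) - \left(\left(318 + 400\right) - 136\right) = \left(-32 - 14\right) - \left(718 - 136\right) = -46 - 582 = -628$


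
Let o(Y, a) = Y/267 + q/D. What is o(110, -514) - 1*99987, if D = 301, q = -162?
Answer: -8035665373/80367 ≈ -99987.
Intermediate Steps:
o(Y, a) = -162/301 + Y/267 (o(Y, a) = Y/267 - 162/301 = -162/301 + Y/267)
o(110, -514) - 1*99987 = (-162/301 + (1/267)*110) - 1*99987 = (-162/301 + 110/267) - 99987 = -10144/80367 - 99987 = -8035665373/80367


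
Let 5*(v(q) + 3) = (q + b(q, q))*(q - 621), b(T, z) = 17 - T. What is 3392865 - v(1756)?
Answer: 3389009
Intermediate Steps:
v(q) = -10572/5 + 17*q/5 (v(q) = -3 + ((q + (17 - q))*(q - 621))/5 = -3 + (17*(-621 + q))/5 = -3 + (-10557 + 17*q)/5 = -3 + (-10557/5 + 17*q/5) = -10572/5 + 17*q/5)
3392865 - v(1756) = 3392865 - (-10572/5 + (17/5)*1756) = 3392865 - (-10572/5 + 29852/5) = 3392865 - 1*3856 = 3392865 - 3856 = 3389009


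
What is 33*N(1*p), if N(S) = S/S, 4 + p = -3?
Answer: 33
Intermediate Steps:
p = -7 (p = -4 - 3 = -7)
N(S) = 1
33*N(1*p) = 33*1 = 33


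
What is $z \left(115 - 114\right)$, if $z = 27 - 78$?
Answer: $-51$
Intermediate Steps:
$z = -51$
$z \left(115 - 114\right) = - 51 \left(115 - 114\right) = \left(-51\right) 1 = -51$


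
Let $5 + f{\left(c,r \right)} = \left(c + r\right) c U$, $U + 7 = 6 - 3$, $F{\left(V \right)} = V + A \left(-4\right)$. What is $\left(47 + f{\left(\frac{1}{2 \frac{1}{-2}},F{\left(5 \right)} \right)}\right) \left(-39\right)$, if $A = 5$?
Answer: $858$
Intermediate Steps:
$F{\left(V \right)} = -20 + V$ ($F{\left(V \right)} = V + 5 \left(-4\right) = V - 20 = -20 + V$)
$U = -4$ ($U = -7 + \left(6 - 3\right) = -7 + 3 = -4$)
$f{\left(c,r \right)} = -5 - 4 c \left(c + r\right)$ ($f{\left(c,r \right)} = -5 + \left(c + r\right) c \left(-4\right) = -5 + c \left(c + r\right) \left(-4\right) = -5 - 4 c \left(c + r\right)$)
$\left(47 + f{\left(\frac{1}{2 \frac{1}{-2}},F{\left(5 \right)} \right)}\right) \left(-39\right) = \left(47 - \left(5 + 4 \cdot 1^{-2} + \frac{4 \left(-20 + 5\right)}{2 \frac{1}{-2}}\right)\right) \left(-39\right) = \left(47 - \left(5 + 4 \cdot 1^{-2} + 4 \frac{1}{2 \left(- \frac{1}{2}\right)} \left(-15\right)\right)\right) \left(-39\right) = \left(47 - \left(5 + 4 + 4 \frac{1}{-1} \left(-15\right)\right)\right) \left(-39\right) = \left(47 - \left(5 + 4 + 60\right)\right) \left(-39\right) = \left(47 - 69\right) \left(-39\right) = \left(-22\right) \left(-39\right) = 858$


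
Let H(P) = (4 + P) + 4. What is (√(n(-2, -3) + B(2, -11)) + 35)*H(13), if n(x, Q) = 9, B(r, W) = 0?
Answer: 798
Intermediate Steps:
H(P) = 8 + P
(√(n(-2, -3) + B(2, -11)) + 35)*H(13) = (√(9 + 0) + 35)*(8 + 13) = (√9 + 35)*21 = (3 + 35)*21 = 38*21 = 798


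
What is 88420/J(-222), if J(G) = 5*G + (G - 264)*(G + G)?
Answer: 44210/107337 ≈ 0.41188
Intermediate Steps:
J(G) = 5*G + 2*G*(-264 + G) (J(G) = 5*G + (-264 + G)*(2*G) = 5*G + 2*G*(-264 + G))
88420/J(-222) = 88420/((-222*(-523 + 2*(-222)))) = 88420/((-222*(-523 - 444))) = 88420/((-222*(-967))) = 88420/214674 = 88420*(1/214674) = 44210/107337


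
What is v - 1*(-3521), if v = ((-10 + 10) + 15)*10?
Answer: 3671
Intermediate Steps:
v = 150 (v = (0 + 15)*10 = 15*10 = 150)
v - 1*(-3521) = 150 - 1*(-3521) = 150 + 3521 = 3671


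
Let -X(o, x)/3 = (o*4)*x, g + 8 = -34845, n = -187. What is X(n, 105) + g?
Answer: 200767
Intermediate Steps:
g = -34853 (g = -8 - 34845 = -34853)
X(o, x) = -12*o*x (X(o, x) = -3*o*4*x = -3*4*o*x = -12*o*x)
X(n, 105) + g = -12*(-187)*105 - 34853 = 235620 - 34853 = 200767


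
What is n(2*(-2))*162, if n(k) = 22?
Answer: 3564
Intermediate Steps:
n(2*(-2))*162 = 22*162 = 3564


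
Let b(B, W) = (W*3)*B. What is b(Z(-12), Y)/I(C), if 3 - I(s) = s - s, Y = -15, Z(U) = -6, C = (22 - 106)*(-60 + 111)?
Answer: 90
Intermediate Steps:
C = -4284 (C = -84*51 = -4284)
b(B, W) = 3*B*W (b(B, W) = (3*W)*B = 3*B*W)
I(s) = 3 (I(s) = 3 - (s - s) = 3 - 1*0 = 3 + 0 = 3)
b(Z(-12), Y)/I(C) = (3*(-6)*(-15))/3 = 270*(1/3) = 90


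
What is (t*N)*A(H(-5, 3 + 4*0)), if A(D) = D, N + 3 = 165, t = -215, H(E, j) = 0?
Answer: 0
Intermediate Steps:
N = 162 (N = -3 + 165 = 162)
(t*N)*A(H(-5, 3 + 4*0)) = -215*162*0 = -34830*0 = 0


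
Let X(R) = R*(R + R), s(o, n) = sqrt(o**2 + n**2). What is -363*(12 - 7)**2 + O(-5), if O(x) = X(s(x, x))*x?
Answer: -9575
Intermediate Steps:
s(o, n) = sqrt(n**2 + o**2)
X(R) = 2*R**2 (X(R) = R*(2*R) = 2*R**2)
O(x) = 4*x**3 (O(x) = (2*(sqrt(x**2 + x**2))**2)*x = (2*(sqrt(2*x**2))**2)*x = (2*(sqrt(2)*sqrt(x**2))**2)*x = (2*(2*x**2))*x = (4*x**2)*x = 4*x**3)
-363*(12 - 7)**2 + O(-5) = -363*(12 - 7)**2 + 4*(-5)**3 = -363*5**2 + 4*(-125) = -363*25 - 500 = -9075 - 500 = -9575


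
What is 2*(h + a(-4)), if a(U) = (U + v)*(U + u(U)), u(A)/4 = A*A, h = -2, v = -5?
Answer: -1084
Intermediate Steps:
u(A) = 4*A² (u(A) = 4*(A*A) = 4*A²)
a(U) = (-5 + U)*(U + 4*U²) (a(U) = (U - 5)*(U + 4*U²) = (-5 + U)*(U + 4*U²))
2*(h + a(-4)) = 2*(-2 - 4*(-5 - 19*(-4) + 4*(-4)²)) = 2*(-2 - 4*(-5 + 76 + 4*16)) = 2*(-2 - 4*(-5 + 76 + 64)) = 2*(-2 - 4*135) = 2*(-2 - 540) = 2*(-542) = -1084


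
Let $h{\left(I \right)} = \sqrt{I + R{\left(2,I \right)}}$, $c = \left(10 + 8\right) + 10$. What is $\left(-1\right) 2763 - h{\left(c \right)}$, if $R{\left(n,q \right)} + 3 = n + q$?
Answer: $-2763 - \sqrt{55} \approx -2770.4$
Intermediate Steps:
$R{\left(n,q \right)} = -3 + n + q$ ($R{\left(n,q \right)} = -3 + \left(n + q\right) = -3 + n + q$)
$c = 28$ ($c = 18 + 10 = 28$)
$h{\left(I \right)} = \sqrt{-1 + 2 I}$ ($h{\left(I \right)} = \sqrt{I + \left(-3 + 2 + I\right)} = \sqrt{I + \left(-1 + I\right)} = \sqrt{-1 + 2 I}$)
$\left(-1\right) 2763 - h{\left(c \right)} = \left(-1\right) 2763 - \sqrt{-1 + 2 \cdot 28} = -2763 - \sqrt{-1 + 56} = -2763 - \sqrt{55}$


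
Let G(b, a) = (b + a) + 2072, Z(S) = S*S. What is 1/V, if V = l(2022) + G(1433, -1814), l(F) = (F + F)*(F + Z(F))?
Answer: 1/16542007955 ≈ 6.0452e-11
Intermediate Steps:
Z(S) = S**2
l(F) = 2*F*(F + F**2) (l(F) = (F + F)*(F + F**2) = (2*F)*(F + F**2) = 2*F*(F + F**2))
G(b, a) = 2072 + a + b (G(b, a) = (a + b) + 2072 = 2072 + a + b)
V = 16542007955 (V = 2*2022**2*(1 + 2022) + (2072 - 1814 + 1433) = 2*4088484*2023 + 1691 = 16542006264 + 1691 = 16542007955)
1/V = 1/16542007955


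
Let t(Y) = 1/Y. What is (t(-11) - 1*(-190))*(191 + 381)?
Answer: 108628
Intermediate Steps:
(t(-11) - 1*(-190))*(191 + 381) = (1/(-11) - 1*(-190))*(191 + 381) = (-1/11 + 190)*572 = (2089/11)*572 = 108628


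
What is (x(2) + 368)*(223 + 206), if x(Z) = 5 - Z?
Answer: 159159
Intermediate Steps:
(x(2) + 368)*(223 + 206) = ((5 - 1*2) + 368)*(223 + 206) = ((5 - 2) + 368)*429 = (3 + 368)*429 = 371*429 = 159159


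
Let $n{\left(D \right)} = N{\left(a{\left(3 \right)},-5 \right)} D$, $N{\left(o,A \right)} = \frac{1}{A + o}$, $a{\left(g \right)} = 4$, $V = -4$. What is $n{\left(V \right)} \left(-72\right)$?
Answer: $-288$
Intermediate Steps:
$n{\left(D \right)} = - D$ ($n{\left(D \right)} = \frac{D}{-5 + 4} = \frac{D}{-1} = - D$)
$n{\left(V \right)} \left(-72\right) = \left(-1\right) \left(-4\right) \left(-72\right) = 4 \left(-72\right) = -288$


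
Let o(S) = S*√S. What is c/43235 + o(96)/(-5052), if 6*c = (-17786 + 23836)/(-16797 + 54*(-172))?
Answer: -121/135334197 - 32*√6/421 ≈ -0.18619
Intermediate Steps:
o(S) = S^(3/2)
c = -605/15651 (c = ((-17786 + 23836)/(-16797 + 54*(-172)))/6 = (6050/(-16797 - 9288))/6 = (6050/(-26085))/6 = (6050*(-1/26085))/6 = (⅙)*(-1210/5217) = -605/15651 ≈ -0.038656)
c/43235 + o(96)/(-5052) = -605/15651/43235 + 96^(3/2)/(-5052) = -605/15651*1/43235 + (384*√6)*(-1/5052) = -121/135334197 - 32*√6/421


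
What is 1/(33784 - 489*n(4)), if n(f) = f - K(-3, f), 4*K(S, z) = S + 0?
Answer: 4/125845 ≈ 3.1785e-5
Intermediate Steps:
K(S, z) = S/4 (K(S, z) = (S + 0)/4 = S/4)
n(f) = ¾ + f (n(f) = f - (-3)/4 = f - 1*(-¾) = f + ¾ = ¾ + f)
1/(33784 - 489*n(4)) = 1/(33784 - 489*(¾ + 4)) = 1/(33784 - 489*19/4) = 1/(33784 - 9291/4) = 1/(125845/4) = 4/125845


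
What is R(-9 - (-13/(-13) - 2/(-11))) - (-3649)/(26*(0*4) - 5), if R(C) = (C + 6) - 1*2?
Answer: -40479/55 ≈ -735.98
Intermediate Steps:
R(C) = 4 + C (R(C) = (6 + C) - 2 = 4 + C)
R(-9 - (-13/(-13) - 2/(-11))) - (-3649)/(26*(0*4) - 5) = (4 + (-9 - (-13/(-13) - 2/(-11)))) - (-3649)/(26*(0*4) - 5) = (4 + (-9 - (-13*(-1/13) - 2*(-1/11)))) - (-3649)/(26*0 - 5) = (4 + (-9 - (1 + 2/11))) - (-3649)/(0 - 5) = (4 + (-9 - 1*13/11)) - (-3649)/(-5) = (4 + (-9 - 13/11)) - (-3649)*(-1)/5 = (4 - 112/11) - 1*3649/5 = -68/11 - 3649/5 = -40479/55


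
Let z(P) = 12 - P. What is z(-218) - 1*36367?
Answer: -36137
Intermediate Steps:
z(-218) - 1*36367 = (12 - 1*(-218)) - 1*36367 = (12 + 218) - 36367 = 230 - 36367 = -36137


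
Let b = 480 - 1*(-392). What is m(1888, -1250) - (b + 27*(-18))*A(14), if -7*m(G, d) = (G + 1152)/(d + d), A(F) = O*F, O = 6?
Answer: -28370848/875 ≈ -32424.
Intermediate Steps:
b = 872 (b = 480 + 392 = 872)
A(F) = 6*F
m(G, d) = -(1152 + G)/(14*d) (m(G, d) = -(G + 1152)/(7*(d + d)) = -(1152 + G)/(7*(2*d)) = -(1152 + G)*1/(2*d)/7 = -(1152 + G)/(14*d))
m(1888, -1250) - (b + 27*(-18))*A(14) = (1/14)*(-1152 - 1*1888)/(-1250) - (872 + 27*(-18))*6*14 = (1/14)*(-1/1250)*(-1152 - 1888) - (872 - 486)*84 = (1/14)*(-1/1250)*(-3040) - 386*84 = 152/875 - 1*32424 = 152/875 - 32424 = -28370848/875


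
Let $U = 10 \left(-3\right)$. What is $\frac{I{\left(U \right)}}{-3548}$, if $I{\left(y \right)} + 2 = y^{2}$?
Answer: $- \frac{449}{1774} \approx -0.2531$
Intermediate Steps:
$U = -30$
$I{\left(y \right)} = -2 + y^{2}$
$\frac{I{\left(U \right)}}{-3548} = \frac{-2 + \left(-30\right)^{2}}{-3548} = \left(-2 + 900\right) \left(- \frac{1}{3548}\right) = 898 \left(- \frac{1}{3548}\right) = - \frac{449}{1774}$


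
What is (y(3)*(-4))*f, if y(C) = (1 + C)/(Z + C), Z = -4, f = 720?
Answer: 11520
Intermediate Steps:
y(C) = (1 + C)/(-4 + C)
(y(3)*(-4))*f = (((1 + 3)/(-4 + 3))*(-4))*720 = ((4/(-1))*(-4))*720 = (-1*4*(-4))*720 = -4*(-4)*720 = 16*720 = 11520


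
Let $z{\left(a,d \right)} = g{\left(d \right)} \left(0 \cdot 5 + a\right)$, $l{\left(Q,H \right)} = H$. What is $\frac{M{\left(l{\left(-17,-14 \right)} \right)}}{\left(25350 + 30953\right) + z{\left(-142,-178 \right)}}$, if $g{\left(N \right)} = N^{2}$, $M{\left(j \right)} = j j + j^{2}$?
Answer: $- \frac{392}{4442825} \approx -8.8232 \cdot 10^{-5}$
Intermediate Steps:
$M{\left(j \right)} = 2 j^{2}$ ($M{\left(j \right)} = j^{2} + j^{2} = 2 j^{2}$)
$z{\left(a,d \right)} = a d^{2}$ ($z{\left(a,d \right)} = d^{2} \left(0 \cdot 5 + a\right) = d^{2} \left(0 + a\right) = d^{2} a = a d^{2}$)
$\frac{M{\left(l{\left(-17,-14 \right)} \right)}}{\left(25350 + 30953\right) + z{\left(-142,-178 \right)}} = \frac{2 \left(-14\right)^{2}}{\left(25350 + 30953\right) - 142 \left(-178\right)^{2}} = \frac{2 \cdot 196}{56303 - 4499128} = \frac{392}{56303 - 4499128} = \frac{392}{-4442825} = 392 \left(- \frac{1}{4442825}\right) = - \frac{392}{4442825}$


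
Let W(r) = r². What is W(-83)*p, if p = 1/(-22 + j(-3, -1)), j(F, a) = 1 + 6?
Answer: -6889/15 ≈ -459.27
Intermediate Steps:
j(F, a) = 7
p = -1/15 (p = 1/(-22 + 7) = 1/(-15) = -1/15 ≈ -0.066667)
W(-83)*p = (-83)²*(-1/15) = 6889*(-1/15) = -6889/15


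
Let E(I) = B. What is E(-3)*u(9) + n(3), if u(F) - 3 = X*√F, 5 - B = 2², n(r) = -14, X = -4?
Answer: -23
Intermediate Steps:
B = 1 (B = 5 - 1*2² = 5 - 1*4 = 5 - 4 = 1)
u(F) = 3 - 4*√F
E(I) = 1
E(-3)*u(9) + n(3) = 1*(3 - 4*√9) - 14 = 1*(3 - 4*3) - 14 = 1*(3 - 12) - 14 = 1*(-9) - 14 = -9 - 14 = -23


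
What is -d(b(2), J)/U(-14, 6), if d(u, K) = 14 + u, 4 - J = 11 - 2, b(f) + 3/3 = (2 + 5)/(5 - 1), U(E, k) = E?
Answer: 59/56 ≈ 1.0536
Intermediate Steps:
b(f) = ¾ (b(f) = -1 + (2 + 5)/(5 - 1) = -1 + 7/4 = ¾)
J = -5 (J = 4 - (11 - 2) = 4 - 1*9 = 4 - 9 = -5)
-d(b(2), J)/U(-14, 6) = -(14 + ¾)/(-14) = -59*(-1)/(4*14) = -1*(-59/56) = 59/56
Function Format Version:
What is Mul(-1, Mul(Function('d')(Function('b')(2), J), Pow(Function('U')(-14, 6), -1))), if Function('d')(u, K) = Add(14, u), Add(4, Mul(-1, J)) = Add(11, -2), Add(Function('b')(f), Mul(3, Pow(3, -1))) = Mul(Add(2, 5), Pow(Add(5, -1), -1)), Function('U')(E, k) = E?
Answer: Rational(59, 56) ≈ 1.0536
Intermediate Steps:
Function('b')(f) = Rational(3, 4) (Function('b')(f) = Add(-1, Mul(Add(2, 5), Pow(Add(5, -1), -1))) = Add(-1, Mul(7, Pow(4, -1))) = Add(-1, Mul(7, Rational(1, 4))) = Add(-1, Rational(7, 4)) = Rational(3, 4))
J = -5 (J = Add(4, Mul(-1, Add(11, -2))) = Add(4, Mul(-1, 9)) = Add(4, -9) = -5)
Mul(-1, Mul(Function('d')(Function('b')(2), J), Pow(Function('U')(-14, 6), -1))) = Mul(-1, Mul(Add(14, Rational(3, 4)), Pow(-14, -1))) = Mul(-1, Mul(Rational(59, 4), Rational(-1, 14))) = Mul(-1, Rational(-59, 56)) = Rational(59, 56)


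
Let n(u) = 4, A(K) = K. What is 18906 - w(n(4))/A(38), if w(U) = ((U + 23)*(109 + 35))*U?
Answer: 351438/19 ≈ 18497.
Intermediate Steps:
w(U) = U*(3312 + 144*U) (w(U) = ((23 + U)*144)*U = (3312 + 144*U)*U = U*(3312 + 144*U))
18906 - w(n(4))/A(38) = 18906 - 144*4*(23 + 4)/38 = 18906 - 144*4*27/38 = 18906 - 15552/38 = 18906 - 1*7776/19 = 18906 - 7776/19 = 351438/19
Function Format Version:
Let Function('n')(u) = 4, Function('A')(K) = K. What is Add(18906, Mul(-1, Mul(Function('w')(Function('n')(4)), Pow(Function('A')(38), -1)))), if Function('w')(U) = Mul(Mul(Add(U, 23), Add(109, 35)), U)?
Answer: Rational(351438, 19) ≈ 18497.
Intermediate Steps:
Function('w')(U) = Mul(U, Add(3312, Mul(144, U))) (Function('w')(U) = Mul(Mul(Add(23, U), 144), U) = Mul(Add(3312, Mul(144, U)), U) = Mul(U, Add(3312, Mul(144, U))))
Add(18906, Mul(-1, Mul(Function('w')(Function('n')(4)), Pow(Function('A')(38), -1)))) = Add(18906, Mul(-1, Mul(Mul(144, 4, Add(23, 4)), Pow(38, -1)))) = Add(18906, Mul(-1, Mul(Mul(144, 4, 27), Rational(1, 38)))) = Add(18906, Mul(-1, Mul(15552, Rational(1, 38)))) = Add(18906, Mul(-1, Rational(7776, 19))) = Add(18906, Rational(-7776, 19)) = Rational(351438, 19)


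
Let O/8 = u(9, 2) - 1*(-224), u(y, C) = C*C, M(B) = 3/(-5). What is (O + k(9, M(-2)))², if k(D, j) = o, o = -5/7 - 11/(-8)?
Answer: 10440956761/3136 ≈ 3.3294e+6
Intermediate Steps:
M(B) = -⅗ (M(B) = 3*(-⅕) = -⅗)
u(y, C) = C²
o = 37/56 (o = -5*⅐ - 11*(-⅛) = -5/7 + 11/8 = 37/56 ≈ 0.66071)
k(D, j) = 37/56
O = 1824 (O = 8*(2² - 1*(-224)) = 8*(4 + 224) = 8*228 = 1824)
(O + k(9, M(-2)))² = (1824 + 37/56)² = (102181/56)² = 10440956761/3136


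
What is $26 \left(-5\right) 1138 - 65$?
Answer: $-148005$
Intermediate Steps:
$26 \left(-5\right) 1138 - 65 = \left(-130\right) 1138 - 65 = -147940 - 65 = -148005$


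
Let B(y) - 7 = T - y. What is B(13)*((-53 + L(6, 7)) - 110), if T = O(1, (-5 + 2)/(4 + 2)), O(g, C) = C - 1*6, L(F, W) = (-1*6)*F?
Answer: 4975/2 ≈ 2487.5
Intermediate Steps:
L(F, W) = -6*F
O(g, C) = -6 + C (O(g, C) = C - 6 = -6 + C)
T = -13/2 (T = -6 + (-5 + 2)/(4 + 2) = -6 - 3/6 = -6 - 3*⅙ = -6 - ½ = -13/2 ≈ -6.5000)
B(y) = ½ - y (B(y) = 7 + (-13/2 - y) = ½ - y)
B(13)*((-53 + L(6, 7)) - 110) = (½ - 1*13)*((-53 - 6*6) - 110) = (½ - 13)*((-53 - 36) - 110) = -25*(-89 - 110)/2 = -25/2*(-199) = 4975/2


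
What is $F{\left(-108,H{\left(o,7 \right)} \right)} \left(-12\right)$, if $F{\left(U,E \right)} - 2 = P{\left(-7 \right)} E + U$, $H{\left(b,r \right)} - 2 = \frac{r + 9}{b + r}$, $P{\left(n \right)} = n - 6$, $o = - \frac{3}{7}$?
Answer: $\frac{45168}{23} \approx 1963.8$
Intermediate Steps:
$o = - \frac{3}{7}$ ($o = \left(-3\right) \frac{1}{7} = - \frac{3}{7} \approx -0.42857$)
$P{\left(n \right)} = -6 + n$
$H{\left(b,r \right)} = 2 + \frac{9 + r}{b + r}$ ($H{\left(b,r \right)} = 2 + \frac{r + 9}{b + r} = 2 + \frac{9 + r}{b + r}$)
$F{\left(U,E \right)} = 2 + U - 13 E$ ($F{\left(U,E \right)} = 2 + \left(\left(-6 - 7\right) E + U\right) = 2 - \left(- U + 13 E\right) = 2 + U - 13 E$)
$F{\left(-108,H{\left(o,7 \right)} \right)} \left(-12\right) = \left(2 - 108 - 13 \frac{9 + 2 \left(- \frac{3}{7}\right) + 3 \cdot 7}{- \frac{3}{7} + 7}\right) \left(-12\right) = \left(2 - 108 - 13 \frac{9 - \frac{6}{7} + 21}{\frac{46}{7}}\right) \left(-12\right) = \left(2 - 108 - 13 \cdot \frac{7}{46} \cdot \frac{204}{7}\right) \left(-12\right) = \left(2 - 108 - \frac{1326}{23}\right) \left(-12\right) = \left(- \frac{3764}{23}\right) \left(-12\right) = \frac{45168}{23}$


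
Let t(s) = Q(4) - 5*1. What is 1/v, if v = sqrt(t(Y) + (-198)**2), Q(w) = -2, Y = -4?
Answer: sqrt(39197)/39197 ≈ 0.0050510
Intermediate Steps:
t(s) = -7 (t(s) = -2 - 5*1 = -2 - 5 = -7)
v = sqrt(39197) (v = sqrt(-7 + (-198)**2) = sqrt(-7 + 39204) = sqrt(39197) ≈ 197.98)
1/v = 1/(sqrt(39197)) = sqrt(39197)/39197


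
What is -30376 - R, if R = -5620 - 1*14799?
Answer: -9957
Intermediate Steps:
R = -20419 (R = -5620 - 14799 = -20419)
-30376 - R = -30376 - 1*(-20419) = -30376 + 20419 = -9957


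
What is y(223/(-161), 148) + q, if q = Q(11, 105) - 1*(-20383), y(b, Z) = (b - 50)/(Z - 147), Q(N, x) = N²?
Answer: 3292871/161 ≈ 20453.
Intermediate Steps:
y(b, Z) = (-50 + b)/(-147 + Z)
q = 20504 (q = 11² - 1*(-20383) = 121 + 20383 = 20504)
y(223/(-161), 148) + q = (-50 + 223/(-161))/(-147 + 148) + 20504 = (-50 + 223*(-1/161))/1 + 20504 = 1*(-50 - 223/161) + 20504 = 1*(-8273/161) + 20504 = -8273/161 + 20504 = 3292871/161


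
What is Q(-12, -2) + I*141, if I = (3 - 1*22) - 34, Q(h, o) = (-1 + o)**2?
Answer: -7464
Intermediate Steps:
I = -53 (I = (3 - 22) - 34 = -19 - 34 = -53)
Q(-12, -2) + I*141 = (-1 - 2)**2 - 53*141 = (-3)**2 - 7473 = 9 - 7473 = -7464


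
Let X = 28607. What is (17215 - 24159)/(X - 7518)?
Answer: -6944/21089 ≈ -0.32927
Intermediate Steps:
(17215 - 24159)/(X - 7518) = (17215 - 24159)/(28607 - 7518) = -6944/21089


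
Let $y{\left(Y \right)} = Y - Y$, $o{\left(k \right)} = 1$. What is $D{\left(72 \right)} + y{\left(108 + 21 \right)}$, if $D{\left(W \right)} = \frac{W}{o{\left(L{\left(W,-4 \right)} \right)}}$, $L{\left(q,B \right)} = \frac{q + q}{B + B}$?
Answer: $72$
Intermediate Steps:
$L{\left(q,B \right)} = \frac{q}{B}$ ($L{\left(q,B \right)} = \frac{2 q}{2 B} = 2 q \frac{1}{2 B} = \frac{q}{B}$)
$y{\left(Y \right)} = 0$
$D{\left(W \right)} = W$ ($D{\left(W \right)} = \frac{W}{1} = W 1 = W$)
$D{\left(72 \right)} + y{\left(108 + 21 \right)} = 72 + 0 = 72$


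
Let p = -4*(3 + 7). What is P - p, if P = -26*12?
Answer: -272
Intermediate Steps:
p = -40 (p = -4*10 = -40)
P = -312
P - p = -312 - 1*(-40) = -312 + 40 = -272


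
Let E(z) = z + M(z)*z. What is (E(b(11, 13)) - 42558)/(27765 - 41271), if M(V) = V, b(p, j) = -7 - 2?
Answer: 7081/2251 ≈ 3.1457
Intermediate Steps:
b(p, j) = -9
E(z) = z + z**2 (E(z) = z + z*z = z + z**2)
(E(b(11, 13)) - 42558)/(27765 - 41271) = (-9*(1 - 9) - 42558)/(27765 - 41271) = (-9*(-8) - 42558)/(-13506) = (72 - 42558)*(-1/13506) = -42486*(-1/13506) = 7081/2251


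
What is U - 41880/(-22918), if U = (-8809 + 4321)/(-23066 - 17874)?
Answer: 227177898/117282865 ≈ 1.9370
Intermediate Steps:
U = 1122/10235 (U = -4488/(-40940) = -4488*(-1/40940) = 1122/10235 ≈ 0.10962)
U - 41880/(-22918) = 1122/10235 - 41880/(-22918) = 1122/10235 - 41880*(-1/22918) = 1122/10235 + 20940/11459 = 227177898/117282865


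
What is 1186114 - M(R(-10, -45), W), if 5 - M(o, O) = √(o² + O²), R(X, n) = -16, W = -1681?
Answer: 1186109 + √2826017 ≈ 1.1878e+6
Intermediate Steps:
M(o, O) = 5 - √(O² + o²) (M(o, O) = 5 - √(o² + O²) = 5 - √(O² + o²))
1186114 - M(R(-10, -45), W) = 1186114 - (5 - √((-1681)² + (-16)²)) = 1186114 - (5 - √(2825761 + 256)) = 1186114 - (5 - √2826017) = 1186114 + (-5 + √2826017) = 1186109 + √2826017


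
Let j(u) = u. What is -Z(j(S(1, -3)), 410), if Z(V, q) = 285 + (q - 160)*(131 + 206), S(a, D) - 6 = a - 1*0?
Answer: -84535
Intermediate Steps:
S(a, D) = 6 + a (S(a, D) = 6 + (a - 1*0) = 6 + (a + 0) = 6 + a)
Z(V, q) = -53635 + 337*q (Z(V, q) = 285 + (-160 + q)*337 = 285 + (-53920 + 337*q) = -53635 + 337*q)
-Z(j(S(1, -3)), 410) = -(-53635 + 337*410) = -(-53635 + 138170) = -1*84535 = -84535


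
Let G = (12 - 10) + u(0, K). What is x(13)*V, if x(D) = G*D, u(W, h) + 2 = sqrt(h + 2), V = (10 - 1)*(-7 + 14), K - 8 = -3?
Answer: 819*sqrt(7) ≈ 2166.9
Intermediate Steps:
K = 5 (K = 8 - 3 = 5)
V = 63 (V = 9*7 = 63)
u(W, h) = -2 + sqrt(2 + h) (u(W, h) = -2 + sqrt(h + 2) = -2 + sqrt(2 + h))
G = sqrt(7) (G = (12 - 10) + (-2 + sqrt(2 + 5)) = 2 + (-2 + sqrt(7)) = sqrt(7) ≈ 2.6458)
x(D) = D*sqrt(7) (x(D) = sqrt(7)*D = D*sqrt(7))
x(13)*V = (13*sqrt(7))*63 = 819*sqrt(7)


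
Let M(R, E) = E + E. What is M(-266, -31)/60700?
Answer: -31/30350 ≈ -0.0010214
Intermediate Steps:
M(R, E) = 2*E
M(-266, -31)/60700 = (2*(-31))/60700 = -62*1/60700 = -31/30350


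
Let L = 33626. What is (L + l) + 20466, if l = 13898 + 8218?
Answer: 76208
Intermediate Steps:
l = 22116
(L + l) + 20466 = (33626 + 22116) + 20466 = 55742 + 20466 = 76208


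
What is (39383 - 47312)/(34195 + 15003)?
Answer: -7929/49198 ≈ -0.16116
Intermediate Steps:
(39383 - 47312)/(34195 + 15003) = -7929/49198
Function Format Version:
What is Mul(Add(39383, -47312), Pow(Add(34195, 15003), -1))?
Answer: Rational(-7929, 49198) ≈ -0.16116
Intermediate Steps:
Mul(Add(39383, -47312), Pow(Add(34195, 15003), -1)) = Mul(-7929, Pow(49198, -1)) = Mul(-7929, Rational(1, 49198)) = Rational(-7929, 49198)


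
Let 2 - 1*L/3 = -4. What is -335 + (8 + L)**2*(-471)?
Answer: -318731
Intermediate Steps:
L = 18 (L = 6 - 3*(-4) = 6 + 12 = 18)
-335 + (8 + L)**2*(-471) = -335 + (8 + 18)**2*(-471) = -335 + 26**2*(-471) = -335 + 676*(-471) = -335 - 318396 = -318731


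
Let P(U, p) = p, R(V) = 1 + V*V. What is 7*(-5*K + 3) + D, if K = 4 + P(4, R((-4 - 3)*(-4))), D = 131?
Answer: -27463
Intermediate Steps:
R(V) = 1 + V**2
K = 789 (K = 4 + (1 + ((-4 - 3)*(-4))**2) = 4 + (1 + (-7*(-4))**2) = 4 + (1 + 28**2) = 4 + (1 + 784) = 4 + 785 = 789)
7*(-5*K + 3) + D = 7*(-5*789 + 3) + 131 = 7*(-3945 + 3) + 131 = 7*(-3942) + 131 = -27594 + 131 = -27463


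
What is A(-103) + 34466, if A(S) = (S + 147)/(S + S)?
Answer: 3549976/103 ≈ 34466.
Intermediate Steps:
A(S) = (147 + S)/(2*S) (A(S) = (147 + S)/((2*S)) = (147 + S)*(1/(2*S)) = (147 + S)/(2*S))
A(-103) + 34466 = (½)*(147 - 103)/(-103) + 34466 = (½)*(-1/103)*44 + 34466 = -22/103 + 34466 = 3549976/103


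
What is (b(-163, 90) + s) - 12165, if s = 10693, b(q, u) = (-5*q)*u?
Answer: 71878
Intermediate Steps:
b(q, u) = -5*q*u
(b(-163, 90) + s) - 12165 = (-5*(-163)*90 + 10693) - 12165 = (73350 + 10693) - 12165 = 84043 - 12165 = 71878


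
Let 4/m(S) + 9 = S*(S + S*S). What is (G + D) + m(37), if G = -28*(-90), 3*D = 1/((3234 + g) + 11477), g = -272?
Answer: 5677678970201/2253047121 ≈ 2520.0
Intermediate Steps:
D = 1/43317 (D = 1/(3*((3234 - 272) + 11477)) = 1/(3*(2962 + 11477)) = (1/3)/14439 = (1/3)*(1/14439) = 1/43317 ≈ 2.3086e-5)
m(S) = 4/(-9 + S*(S + S**2)) (m(S) = 4/(-9 + S*(S + S*S)) = 4/(-9 + S*(S + S**2)))
G = 2520
(G + D) + m(37) = (2520 + 1/43317) + 4/(-9 + 37**2 + 37**3) = 109158841/43317 + 4/(-9 + 1369 + 50653) = 109158841/43317 + 4/52013 = 5677678970201/2253047121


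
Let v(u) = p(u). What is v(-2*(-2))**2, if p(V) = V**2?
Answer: 256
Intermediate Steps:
v(u) = u**2
v(-2*(-2))**2 = ((-2*(-2))**2)**2 = (4**2)**2 = 16**2 = 256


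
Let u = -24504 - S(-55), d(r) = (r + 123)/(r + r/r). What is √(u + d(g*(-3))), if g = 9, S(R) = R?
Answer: I*√4132505/13 ≈ 156.37*I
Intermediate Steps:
d(r) = (123 + r)/(1 + r) (d(r) = (123 + r)/(r + 1) = (123 + r)/(1 + r))
u = -24449 (u = -24504 - 1*(-55) = -24504 + 55 = -24449)
√(u + d(g*(-3))) = √(-24449 + (123 + 9*(-3))/(1 + 9*(-3))) = √(-24449 + (123 - 27)/(1 - 27)) = √(-24449 + 96/(-26)) = √(-24449 - 1/26*96) = √(-24449 - 48/13) = √(-317885/13) = I*√4132505/13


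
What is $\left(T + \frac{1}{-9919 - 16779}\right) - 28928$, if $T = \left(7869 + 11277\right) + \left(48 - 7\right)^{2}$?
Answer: $- \frac{216280499}{26698} \approx -8101.0$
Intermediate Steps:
$T = 20827$ ($T = 19146 + 41^{2} = 19146 + 1681 = 20827$)
$\left(T + \frac{1}{-9919 - 16779}\right) - 28928 = \left(20827 + \frac{1}{-9919 - 16779}\right) - 28928 = \left(20827 + \frac{1}{-26698}\right) - 28928 = \left(20827 - \frac{1}{26698}\right) - 28928 = \frac{556039245}{26698} - 28928 = - \frac{216280499}{26698}$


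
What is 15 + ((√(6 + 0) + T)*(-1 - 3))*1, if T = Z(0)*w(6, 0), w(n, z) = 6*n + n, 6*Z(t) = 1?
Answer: -13 - 4*√6 ≈ -22.798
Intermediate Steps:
Z(t) = ⅙ (Z(t) = (⅙)*1 = ⅙)
w(n, z) = 7*n
T = 7 (T = (7*6)/6 = (⅙)*42 = 7)
15 + ((√(6 + 0) + T)*(-1 - 3))*1 = 15 + ((√(6 + 0) + 7)*(-1 - 3))*1 = 15 + ((√6 + 7)*(-4))*1 = 15 + ((7 + √6)*(-4))*1 = 15 + (-28 - 4*√6)*1 = 15 + (-28 - 4*√6) = -13 - 4*√6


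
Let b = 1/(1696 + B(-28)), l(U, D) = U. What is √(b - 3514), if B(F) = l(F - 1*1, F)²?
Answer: I*√22617398129/2537 ≈ 59.279*I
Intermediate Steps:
B(F) = (-1 + F)² (B(F) = (F - 1*1)² = (F - 1)² = (-1 + F)²)
b = 1/2537 (b = 1/(1696 + (-1 - 28)²) = 1/(1696 + (-29)²) = 1/(1696 + 841) = 1/2537 ≈ 0.00039417)
√(b - 3514) = √(1/2537 - 3514) = √(-8915017/2537) = I*√22617398129/2537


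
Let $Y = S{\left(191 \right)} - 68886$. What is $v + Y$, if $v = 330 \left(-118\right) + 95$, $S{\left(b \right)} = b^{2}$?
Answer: $-71250$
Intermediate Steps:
$v = -38845$ ($v = -38940 + 95 = -38845$)
$Y = -32405$ ($Y = 191^{2} - 68886 = 36481 - 68886 = -32405$)
$v + Y = -38845 - 32405 = -71250$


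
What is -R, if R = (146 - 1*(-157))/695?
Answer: -303/695 ≈ -0.43597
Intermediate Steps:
R = 303/695 (R = (146 + 157)*(1/695) = 303*(1/695) = 303/695 ≈ 0.43597)
-R = -1*303/695 = -303/695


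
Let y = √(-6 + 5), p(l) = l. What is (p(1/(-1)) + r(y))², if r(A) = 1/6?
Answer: 25/36 ≈ 0.69444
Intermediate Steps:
y = I (y = √(-1) = I ≈ 1.0*I)
r(A) = ⅙
(p(1/(-1)) + r(y))² = (1/(-1) + ⅙)² = (-1 + ⅙)² = (-⅚)² = 25/36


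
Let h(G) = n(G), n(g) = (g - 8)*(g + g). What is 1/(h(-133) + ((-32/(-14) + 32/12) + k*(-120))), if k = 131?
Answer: 21/457610 ≈ 4.5891e-5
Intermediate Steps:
n(g) = 2*g*(-8 + g) (n(g) = (-8 + g)*(2*g) = 2*g*(-8 + g))
h(G) = 2*G*(-8 + G)
1/(h(-133) + ((-32/(-14) + 32/12) + k*(-120))) = 1/(2*(-133)*(-8 - 133) + ((-32/(-14) + 32/12) + 131*(-120))) = 1/(2*(-133)*(-141) + ((-32*(-1/14) + 32*(1/12)) - 15720)) = 1/(37506 + ((16/7 + 8/3) - 15720)) = 1/(37506 + (104/21 - 15720)) = 1/(37506 - 330016/21) = 1/(457610/21) = 21/457610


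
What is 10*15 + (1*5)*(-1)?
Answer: 145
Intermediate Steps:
10*15 + (1*5)*(-1) = 150 + 5*(-1) = 150 - 5 = 145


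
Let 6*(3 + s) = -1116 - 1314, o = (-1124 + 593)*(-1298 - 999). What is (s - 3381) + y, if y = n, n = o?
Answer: 1215918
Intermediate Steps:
o = 1219707 (o = -531*(-2297) = 1219707)
n = 1219707
s = -408 (s = -3 + (-1116 - 1314)/6 = -3 + (⅙)*(-2430) = -3 - 405 = -408)
y = 1219707
(s - 3381) + y = (-408 - 3381) + 1219707 = -3789 + 1219707 = 1215918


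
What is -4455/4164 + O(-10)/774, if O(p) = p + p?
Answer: -588575/537156 ≈ -1.0957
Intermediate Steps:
O(p) = 2*p
-4455/4164 + O(-10)/774 = -4455/4164 + (2*(-10))/774 = -4455*1/4164 - 20*1/774 = -1485/1388 - 10/387 = -588575/537156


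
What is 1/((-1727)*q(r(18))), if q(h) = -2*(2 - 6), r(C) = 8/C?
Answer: -1/13816 ≈ -7.2380e-5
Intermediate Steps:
q(h) = 8 (q(h) = -2*(-4) = 8)
1/((-1727)*q(r(18))) = 1/(-1727*8) = -1/1727*⅛ = -1/13816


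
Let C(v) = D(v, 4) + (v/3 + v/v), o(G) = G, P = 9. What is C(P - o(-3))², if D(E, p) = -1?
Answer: 16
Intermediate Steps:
C(v) = v/3 (C(v) = -1 + (v/3 + v/v) = -1 + (v*(⅓) + 1) = -1 + (v/3 + 1) = -1 + (1 + v/3) = v/3)
C(P - o(-3))² = ((9 - 1*(-3))/3)² = ((9 + 3)/3)² = ((⅓)*12)² = 4² = 16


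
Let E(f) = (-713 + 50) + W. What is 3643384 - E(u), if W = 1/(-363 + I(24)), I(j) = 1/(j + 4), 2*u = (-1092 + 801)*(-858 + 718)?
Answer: 37034449689/10163 ≈ 3.6440e+6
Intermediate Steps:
u = 20370 (u = ((-1092 + 801)*(-858 + 718))/2 = (-291*(-140))/2 = (½)*40740 = 20370)
I(j) = 1/(4 + j)
W = -28/10163 (W = 1/(-363 + 1/(4 + 24)) = 1/(-363 + 1/28) = 1/(-10163/28) = -28/10163 ≈ -0.0027551)
E(f) = -6738097/10163 (E(f) = (-713 + 50) - 28/10163 = -663 - 28/10163 = -6738097/10163)
3643384 - E(u) = 3643384 - 1*(-6738097/10163) = 3643384 + 6738097/10163 = 37034449689/10163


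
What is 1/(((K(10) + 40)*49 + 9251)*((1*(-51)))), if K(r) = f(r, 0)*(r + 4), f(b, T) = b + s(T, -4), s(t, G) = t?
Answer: -1/921621 ≈ -1.0850e-6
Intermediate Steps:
f(b, T) = T + b (f(b, T) = b + T = T + b)
K(r) = r*(4 + r) (K(r) = (0 + r)*(r + 4) = r*(4 + r))
1/(((K(10) + 40)*49 + 9251)*((1*(-51)))) = 1/(((10*(4 + 10) + 40)*49 + 9251)*((1*(-51)))) = 1/(((10*14 + 40)*49 + 9251)*(-51)) = -1/51/((140 + 40)*49 + 9251) = -1/51/(180*49 + 9251) = -1/51/(8820 + 9251) = -1/51/18071 = (1/18071)*(-1/51) = -1/921621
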